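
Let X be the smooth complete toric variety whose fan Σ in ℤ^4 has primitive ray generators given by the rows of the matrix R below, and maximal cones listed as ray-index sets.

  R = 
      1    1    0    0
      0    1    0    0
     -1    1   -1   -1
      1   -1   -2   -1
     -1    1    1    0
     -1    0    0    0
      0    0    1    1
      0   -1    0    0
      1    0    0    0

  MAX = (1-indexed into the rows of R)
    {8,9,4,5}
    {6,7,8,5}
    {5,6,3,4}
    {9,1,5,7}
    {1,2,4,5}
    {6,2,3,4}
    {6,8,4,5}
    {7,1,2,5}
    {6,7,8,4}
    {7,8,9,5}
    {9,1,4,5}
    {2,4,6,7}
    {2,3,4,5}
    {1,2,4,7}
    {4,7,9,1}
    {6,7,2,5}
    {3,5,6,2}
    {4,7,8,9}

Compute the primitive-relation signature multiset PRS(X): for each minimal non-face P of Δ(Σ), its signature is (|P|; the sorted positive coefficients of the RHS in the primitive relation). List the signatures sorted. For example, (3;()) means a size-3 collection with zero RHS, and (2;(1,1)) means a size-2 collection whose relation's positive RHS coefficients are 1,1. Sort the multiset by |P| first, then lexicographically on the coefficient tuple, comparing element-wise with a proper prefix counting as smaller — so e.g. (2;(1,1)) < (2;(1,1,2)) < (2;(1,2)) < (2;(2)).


Primitive collections (11):

  P={2,8}:  v_{2} + v_{8} = 0  ⟹  sig = (2;())
  P={6,9}:  v_{6} + v_{9} = 0  ⟹  sig = (2;())
  P={1,6}:  v_{1} + v_{6} = v_{2}  ⟹  sig = (2;(1))
  P={1,8}:  v_{1} + v_{8} = v_{9}  ⟹  sig = (2;(1))
  P={2,9}:  v_{2} + v_{9} = v_{1}  ⟹  sig = (2;(1))
  P={3,7}:  v_{3} + v_{7} = v_{2} + v_{6}  ⟹  sig = (2;(1,1))
  P={3,8}:  v_{3} + v_{8} = v_{4} + v_{5} + v_{6}  ⟹  sig = (2;(1,1,1))
  P={3,9}:  v_{3} + v_{9} = v_{2} + v_{4} + v_{5}  ⟹  sig = (2;(1,1,1))
  P={1,3}:  v_{1} + v_{3} = 2·v_{2} + v_{4} + v_{5}  ⟹  sig = (2;(1,1,2))
  P={4,5,7}:  v_{4} + v_{5} + v_{7} = 0  ⟹  sig = (3;())
  P={2,4,5,6}:  v_{2} + v_{4} + v_{5} + v_{6} = v_{3}  ⟹  sig = (4;(1))

Sorted signature multiset PRS(X):
[(2;()), (2;()), (2;(1)), (2;(1)), (2;(1)), (2;(1,1)), (2;(1,1,1)), (2;(1,1,1)), (2;(1,1,2)), (3;()), (4;(1))]


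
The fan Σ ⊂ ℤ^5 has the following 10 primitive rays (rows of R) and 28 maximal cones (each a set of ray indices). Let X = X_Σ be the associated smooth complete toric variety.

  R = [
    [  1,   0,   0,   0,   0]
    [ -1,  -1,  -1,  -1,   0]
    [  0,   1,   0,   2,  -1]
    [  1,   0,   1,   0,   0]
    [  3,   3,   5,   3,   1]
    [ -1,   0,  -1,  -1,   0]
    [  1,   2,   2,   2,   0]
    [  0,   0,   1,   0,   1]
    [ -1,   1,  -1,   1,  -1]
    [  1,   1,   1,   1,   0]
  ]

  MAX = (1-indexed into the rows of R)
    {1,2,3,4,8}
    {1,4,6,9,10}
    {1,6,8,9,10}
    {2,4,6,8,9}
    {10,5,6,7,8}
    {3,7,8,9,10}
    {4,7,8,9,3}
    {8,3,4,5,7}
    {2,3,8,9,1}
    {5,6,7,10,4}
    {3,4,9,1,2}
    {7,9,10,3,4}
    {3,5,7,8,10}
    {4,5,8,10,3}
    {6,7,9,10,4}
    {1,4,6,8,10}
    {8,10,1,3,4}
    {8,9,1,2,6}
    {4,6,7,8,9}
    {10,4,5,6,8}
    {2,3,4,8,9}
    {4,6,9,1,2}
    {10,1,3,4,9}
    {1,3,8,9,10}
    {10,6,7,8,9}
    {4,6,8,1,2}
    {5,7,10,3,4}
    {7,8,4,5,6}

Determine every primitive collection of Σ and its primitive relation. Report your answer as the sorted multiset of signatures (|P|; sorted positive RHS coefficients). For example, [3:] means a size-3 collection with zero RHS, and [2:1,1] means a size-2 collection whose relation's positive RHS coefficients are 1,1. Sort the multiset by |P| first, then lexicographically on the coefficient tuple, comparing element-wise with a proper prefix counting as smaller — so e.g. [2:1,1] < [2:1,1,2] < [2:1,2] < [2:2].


Primitive collections (10):

  {2,10}:  v_{2} + v_{10} = 0 — sig = [2:]
  {3,6}:  v_{3} + v_{6} = v_{9} — sig = [2:1]
  {2,5}:  v_{2} + v_{5} = v_{4} + v_{7} + v_{8} — sig = [2:1,1,1]
  {2,7}:  v_{2} + v_{7} = v_{4} + v_{8} + v_{9} — sig = [2:1,1,1]
  {1,5}:  v_{1} + v_{5} = v_{4} + v_{8} + 3·v_{10} — sig = [2:1,1,3]
  {1,7}:  v_{1} + v_{7} = 2·v_{10} — sig = [2:2]
  {5,9}:  v_{5} + v_{9} = 2·v_{7} — sig = [2:2]
  {1,4,8,9}:  v_{1} + v_{4} + v_{8} + v_{9} = v_{10} — sig = [4:1]
  {4,7,8,10}:  v_{4} + v_{7} + v_{8} + v_{10} = v_{5} — sig = [4:1]
  {4,8,9,10}:  v_{4} + v_{8} + v_{9} + v_{10} = v_{7} — sig = [4:1]

Sorted signature multiset PRS(X):
    |P|=2: 7 collections, coeffs (), (1), (1,1,1), (1,1,1), (1,1,3), (2), (2)
    |P|=4: 3 collections, coeffs (1), (1), (1)


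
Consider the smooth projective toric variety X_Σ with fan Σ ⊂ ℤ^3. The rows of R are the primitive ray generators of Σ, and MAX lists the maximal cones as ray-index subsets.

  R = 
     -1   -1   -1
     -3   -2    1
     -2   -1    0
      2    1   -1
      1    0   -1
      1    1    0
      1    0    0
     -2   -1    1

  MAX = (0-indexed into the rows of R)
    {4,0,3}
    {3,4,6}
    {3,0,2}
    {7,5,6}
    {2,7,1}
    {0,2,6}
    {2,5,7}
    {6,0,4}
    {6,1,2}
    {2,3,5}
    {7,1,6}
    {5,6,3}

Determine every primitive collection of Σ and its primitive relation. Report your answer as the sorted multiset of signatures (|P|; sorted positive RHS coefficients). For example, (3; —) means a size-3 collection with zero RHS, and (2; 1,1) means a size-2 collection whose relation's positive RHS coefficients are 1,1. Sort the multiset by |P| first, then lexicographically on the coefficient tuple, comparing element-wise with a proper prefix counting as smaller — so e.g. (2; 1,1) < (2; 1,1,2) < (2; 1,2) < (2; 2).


14 collections generate NE(X_Σ); each relation:

  P={3,7}:  v_{3} + v_{7} = 0  ⇒ sig = (2; —)
  P={1,5}:  v_{1} + v_{5} = v_{7}  ⇒ sig = (2; 1)
  P={2,4}:  v_{2} + v_{4} = v_{0}  ⇒ sig = (2; 1)
  P={4,5}:  v_{4} + v_{5} = v_{3}  ⇒ sig = (2; 1)
  P={0,5}:  v_{0} + v_{5} = v_{2} + v_{3}  ⇒ sig = (2; 1,1)
  P={1,3}:  v_{1} + v_{3} = v_{2} + v_{6}  ⇒ sig = (2; 1,1)
  P={4,7}:  v_{4} + v_{7} = v_{2} + v_{6}  ⇒ sig = (2; 1,1)
  P={0,7}:  v_{0} + v_{7} = 2·v_{2} + v_{6}  ⇒ sig = (2; 1,2)
  P={1,4}:  v_{1} + v_{4} = 2·v_{2} + 2·v_{6}  ⇒ sig = (2; 2,2)
  P={0,1}:  v_{0} + v_{1} = 3·v_{2} + 2·v_{6}  ⇒ sig = (2; 2,3)
  P={2,5,6}:  v_{2} + v_{5} + v_{6} = 0  ⇒ sig = (3; —)
  P={2,3,6}:  v_{2} + v_{3} + v_{6} = v_{4}  ⇒ sig = (3; 1)
  P={2,6,7}:  v_{2} + v_{6} + v_{7} = v_{1}  ⇒ sig = (3; 1)
  P={0,3,6}:  v_{0} + v_{3} + v_{6} = 2·v_{4}  ⇒ sig = (3; 2)

Signatures (|P|; sorted positive RHS coefficients), sorted:
    |P|=2: 10 collections, coeffs (), (1), (1), (1), (1,1), (1,1), (1,1), (1,2), (2,2), (2,3)
    |P|=3: 4 collections, coeffs (), (1), (1), (2)


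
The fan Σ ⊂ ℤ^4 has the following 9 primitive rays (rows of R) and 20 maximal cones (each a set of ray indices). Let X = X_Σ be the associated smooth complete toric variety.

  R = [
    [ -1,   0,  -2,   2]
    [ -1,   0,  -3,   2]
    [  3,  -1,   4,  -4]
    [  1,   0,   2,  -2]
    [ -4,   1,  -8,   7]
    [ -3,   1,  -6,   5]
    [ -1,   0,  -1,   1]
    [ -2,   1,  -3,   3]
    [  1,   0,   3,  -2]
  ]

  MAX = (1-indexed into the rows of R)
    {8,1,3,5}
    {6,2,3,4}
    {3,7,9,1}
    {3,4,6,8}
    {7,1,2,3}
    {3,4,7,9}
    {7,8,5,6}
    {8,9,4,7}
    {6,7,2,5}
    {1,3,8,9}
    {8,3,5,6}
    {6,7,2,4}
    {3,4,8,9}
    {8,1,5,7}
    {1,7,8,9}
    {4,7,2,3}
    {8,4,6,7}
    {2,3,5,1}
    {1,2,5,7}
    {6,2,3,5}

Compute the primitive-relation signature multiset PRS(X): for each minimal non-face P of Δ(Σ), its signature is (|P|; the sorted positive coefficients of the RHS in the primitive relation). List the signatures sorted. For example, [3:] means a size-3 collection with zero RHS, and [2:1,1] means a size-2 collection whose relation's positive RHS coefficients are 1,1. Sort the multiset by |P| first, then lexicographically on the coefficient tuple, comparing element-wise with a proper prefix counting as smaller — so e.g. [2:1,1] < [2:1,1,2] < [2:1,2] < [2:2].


|primitive collections| = 10. Relations:

  {1,4}:  v_{1} + v_{4} = 0  so sig = [2:]
  {2,9}:  v_{2} + v_{9} = 0  so sig = [2:]
  {1,6}:  v_{1} + v_{6} = v_{5}  so sig = [2:1]
  {2,8}:  v_{2} + v_{8} = v_{6}  so sig = [2:1]
  {4,5}:  v_{4} + v_{5} = v_{6}  so sig = [2:1]
  {6,9}:  v_{6} + v_{9} = v_{8}  so sig = [2:1]
  {5,9}:  v_{5} + v_{9} = v_{1} + v_{8}  so sig = [2:1,1]
  {3,7,8}:  v_{3} + v_{7} + v_{8} = 0  so sig = [3:]
  {3,6,7}:  v_{3} + v_{6} + v_{7} = v_{2}  so sig = [3:1]
  {3,5,7}:  v_{3} + v_{5} + v_{7} = v_{1} + v_{2}  so sig = [3:1,1]

Signatures (|P|; sorted positive RHS coefficients), sorted:
{ [2:] ×2,  [2:1] ×4,  [2:1,1],  [3:],  [3:1],  [3:1,1] }


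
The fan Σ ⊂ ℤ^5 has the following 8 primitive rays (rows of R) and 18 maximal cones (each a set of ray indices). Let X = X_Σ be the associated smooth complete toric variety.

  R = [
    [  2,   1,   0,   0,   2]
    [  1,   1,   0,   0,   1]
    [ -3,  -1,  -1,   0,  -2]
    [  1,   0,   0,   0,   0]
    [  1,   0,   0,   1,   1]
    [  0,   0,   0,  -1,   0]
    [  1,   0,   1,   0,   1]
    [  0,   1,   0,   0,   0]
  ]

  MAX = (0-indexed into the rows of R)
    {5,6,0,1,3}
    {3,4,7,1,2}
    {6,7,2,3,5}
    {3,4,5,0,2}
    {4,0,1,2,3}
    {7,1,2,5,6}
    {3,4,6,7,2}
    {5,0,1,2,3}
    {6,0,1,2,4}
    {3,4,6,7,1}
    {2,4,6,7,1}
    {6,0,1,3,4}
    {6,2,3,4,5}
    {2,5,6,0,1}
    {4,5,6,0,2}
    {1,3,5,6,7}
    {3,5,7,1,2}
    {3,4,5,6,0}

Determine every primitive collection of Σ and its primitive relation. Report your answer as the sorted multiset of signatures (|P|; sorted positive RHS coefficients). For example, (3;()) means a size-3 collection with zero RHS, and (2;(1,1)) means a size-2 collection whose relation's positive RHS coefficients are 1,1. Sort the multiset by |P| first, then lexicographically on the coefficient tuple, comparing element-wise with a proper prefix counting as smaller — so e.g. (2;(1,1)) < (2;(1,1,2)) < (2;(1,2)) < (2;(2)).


The 5 primitive collections of Σ (r=8, n=5):

  P = {0,7}:  v_{0} + v_{7} = 2·v_{1}  ⇒ sig = (2;(2))
  P = {1,4,5}:  v_{1} + v_{4} + v_{5} = v_{0}  ⇒ sig = (3;(1))
  P = {4,5,7}:  v_{4} + v_{5} + v_{7} = v_{1}  ⇒ sig = (3;(1))
  P = {1,2,3,6}:  v_{1} + v_{2} + v_{3} + v_{6} = 0  ⇒ sig = (4;())
  P = {0,2,3,6}:  v_{0} + v_{2} + v_{3} + v_{6} = v_{4} + v_{5}  ⇒ sig = (4;(1,1))

Signatures (|P|; sorted positive RHS coefficients), sorted:
{ (2;(2)),  (3;(1)) ×2,  (4;()),  (4;(1,1)) }


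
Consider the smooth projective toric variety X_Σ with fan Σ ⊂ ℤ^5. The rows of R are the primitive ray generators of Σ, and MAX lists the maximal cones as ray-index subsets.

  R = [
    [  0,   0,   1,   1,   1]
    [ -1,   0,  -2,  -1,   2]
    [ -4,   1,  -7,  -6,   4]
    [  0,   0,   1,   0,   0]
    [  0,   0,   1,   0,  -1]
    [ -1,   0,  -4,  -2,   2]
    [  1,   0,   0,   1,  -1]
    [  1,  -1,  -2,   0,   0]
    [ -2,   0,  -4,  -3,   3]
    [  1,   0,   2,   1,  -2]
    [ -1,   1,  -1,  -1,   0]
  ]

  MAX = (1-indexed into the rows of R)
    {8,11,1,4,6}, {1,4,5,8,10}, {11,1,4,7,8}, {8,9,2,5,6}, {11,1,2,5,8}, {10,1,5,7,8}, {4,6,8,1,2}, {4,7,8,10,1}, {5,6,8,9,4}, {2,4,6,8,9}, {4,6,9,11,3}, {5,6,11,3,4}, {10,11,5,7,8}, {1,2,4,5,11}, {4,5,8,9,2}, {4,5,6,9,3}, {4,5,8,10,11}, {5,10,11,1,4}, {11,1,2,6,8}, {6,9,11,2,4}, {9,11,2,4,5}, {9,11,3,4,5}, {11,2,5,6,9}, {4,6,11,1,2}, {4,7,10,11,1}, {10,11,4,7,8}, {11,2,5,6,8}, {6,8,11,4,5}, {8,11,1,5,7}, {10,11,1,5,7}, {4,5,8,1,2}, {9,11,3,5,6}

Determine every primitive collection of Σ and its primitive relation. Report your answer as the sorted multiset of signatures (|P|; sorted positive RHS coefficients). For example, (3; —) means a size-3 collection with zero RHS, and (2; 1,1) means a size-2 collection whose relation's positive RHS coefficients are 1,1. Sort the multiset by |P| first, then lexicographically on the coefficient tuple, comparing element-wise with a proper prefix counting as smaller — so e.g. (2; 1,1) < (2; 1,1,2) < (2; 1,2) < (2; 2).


Minimal non-faces — 20 found among 11 rays, 32 max cones:

  {2,10}:  v_{2} + v_{10} = 0  so sig = (2; —)
  {7,9}:  v_{7} + v_{9} = v_{6}  so sig = (2; 1)
  {2,7}:  v_{2} + v_{7} = v_{1} + v_{8} + v_{11}  so sig = (2; 1,1,1)
  {6,10}:  v_{6} + v_{10} = v_{4} + v_{8} + v_{11}  so sig = (2; 1,1,1)
  {9,10}:  v_{9} + v_{10} = v_{4} + v_{5} + v_{6}  so sig = (2; 1,1,1)
  {1,3}:  v_{1} + v_{3} = v_{2} + v_{4} + v_{9} + v_{11}  so sig = (2; 1,1,1,1)
  {3,7}:  v_{3} + v_{7} = v_{4} + v_{5} + 2·v_{6} + v_{11}  so sig = (2; 1,1,1,2)
  {6,7}:  v_{6} + v_{7} = v_{1} + v_{4} + 2·v_{8} + 2·v_{11}  so sig = (2; 1,1,2,2)
  {1,9}:  v_{1} + v_{9} = 2·v_{2} + v_{4}  so sig = (2; 1,2)
  {2,3}:  v_{2} + v_{3} = 2·v_{9} + v_{11}  so sig = (2; 1,2)
  {3,10}:  v_{3} + v_{10} = 2·v_{4} + 2·v_{5} + 2·v_{6} + v_{11}  so sig = (2; 1,2,2,2)
  {3,8}:  v_{3} + v_{8} = v_{4} + 2·v_{5} + 3·v_{6}  so sig = (2; 1,2,3)
  {1,5,6}:  v_{1} + v_{5} + v_{6} = v_{2}  so sig = (3; 1)
  {4,5,7}:  v_{4} + v_{5} + v_{7} = v_{10}  so sig = (3; 1)
  {8,9,11}:  v_{8} + v_{9} + v_{11} = v_{5} + 2·v_{6}  so sig = (3; 1,2)
  {1,8,10,11}:  v_{1} + v_{8} + v_{10} + v_{11} = v_{7}  so sig = (4; 1)
  {2,4,5,6}:  v_{2} + v_{4} + v_{5} + v_{6} = v_{9}  so sig = (4; 1)
  {2,4,8,11}:  v_{2} + v_{4} + v_{8} + v_{11} = v_{6}  so sig = (4; 1)
  {1,4,5,8,11}:  v_{1} + v_{4} + v_{5} + v_{8} + v_{11} = 0  so sig = (5; —)
  {4,5,6,9,11}:  v_{4} + v_{5} + v_{6} + v_{9} + v_{11} = v_{3}  so sig = (5; 1)

Hence PRS(X_Σ) =
    |P|=2: 12 collections, coeffs (), (1), (1,1,1), (1,1,1), (1,1,1), (1,1,1,1), (1,1,1,2), (1,1,2,2), (1,2), (1,2), (1,2,2,2), (1,2,3)
    |P|=3: 3 collections, coeffs (1), (1), (1,2)
    |P|=4: 3 collections, coeffs (1), (1), (1)
    |P|=5: 2 collections, coeffs (), (1)


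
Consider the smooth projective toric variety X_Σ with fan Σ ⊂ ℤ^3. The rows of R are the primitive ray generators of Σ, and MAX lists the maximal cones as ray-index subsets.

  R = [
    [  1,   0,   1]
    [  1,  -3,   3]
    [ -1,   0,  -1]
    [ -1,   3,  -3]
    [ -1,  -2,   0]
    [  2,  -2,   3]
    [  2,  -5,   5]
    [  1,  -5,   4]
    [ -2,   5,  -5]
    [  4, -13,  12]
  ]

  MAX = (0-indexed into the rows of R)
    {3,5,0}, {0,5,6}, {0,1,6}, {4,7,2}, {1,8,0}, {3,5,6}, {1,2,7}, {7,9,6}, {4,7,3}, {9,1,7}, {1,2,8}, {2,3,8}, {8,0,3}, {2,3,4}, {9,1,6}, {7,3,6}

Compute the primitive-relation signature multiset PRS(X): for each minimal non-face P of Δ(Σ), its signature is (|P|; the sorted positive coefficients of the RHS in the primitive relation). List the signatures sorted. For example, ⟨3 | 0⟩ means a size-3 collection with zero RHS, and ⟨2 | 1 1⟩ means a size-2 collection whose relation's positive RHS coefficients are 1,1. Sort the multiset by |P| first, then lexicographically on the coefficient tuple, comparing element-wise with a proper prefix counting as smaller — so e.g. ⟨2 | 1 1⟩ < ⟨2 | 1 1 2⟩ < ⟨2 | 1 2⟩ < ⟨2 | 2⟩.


Δ(Σ) — 10 vertices, 24 min non-faces:

  P = {0,2}:  v_{0} + v_{2} = 0  so sig = ⟨2 | 0⟩
  P = {1,3}:  v_{1} + v_{3} = 0  so sig = ⟨2 | 0⟩
  P = {6,8}:  v_{6} + v_{8} = 0  so sig = ⟨2 | 0⟩
  P = {0,7}:  v_{0} + v_{7} = v_{6}  so sig = ⟨2 | 1⟩
  P = {2,6}:  v_{2} + v_{6} = v_{7}  so sig = ⟨2 | 1⟩
  P = {7,8}:  v_{7} + v_{8} = v_{2}  so sig = ⟨2 | 1⟩
  P = {0,4}:  v_{0} + v_{4} = v_{3} + v_{7}  so sig = ⟨2 | 1 1⟩
  P = {1,4}:  v_{1} + v_{4} = v_{2} + v_{7}  so sig = ⟨2 | 1 1⟩
  P = {1,5}:  v_{1} + v_{5} = v_{0} + v_{6}  so sig = ⟨2 | 1 1⟩
  P = {2,5}:  v_{2} + v_{5} = v_{3} + v_{6}  so sig = ⟨2 | 1 1⟩
  P = {3,9}:  v_{3} + v_{9} = v_{6} + v_{7}  so sig = ⟨2 | 1 1⟩
  P = {5,8}:  v_{5} + v_{8} = v_{0} + v_{3}  so sig = ⟨2 | 1 1⟩
  P = {8,9}:  v_{8} + v_{9} = v_{1} + v_{7}  so sig = ⟨2 | 1 1⟩
  P = {4,5}:  v_{4} + v_{5} = 2·v_{3} + v_{6} + v_{7}  so sig = ⟨2 | 1 1 2⟩
  P = {0,9}:  v_{0} + v_{9} = v_{1} + 2·v_{6}  so sig = ⟨2 | 1 2⟩
  P = {2,9}:  v_{2} + v_{9} = v_{1} + 2·v_{7}  so sig = ⟨2 | 1 2⟩
  P = {4,6}:  v_{4} + v_{6} = v_{3} + 2·v_{7}  so sig = ⟨2 | 1 2⟩
  P = {4,8}:  v_{4} + v_{8} = 2·v_{2} + v_{3}  so sig = ⟨2 | 1 2⟩
  P = {5,7}:  v_{5} + v_{7} = v_{3} + 2·v_{6}  so sig = ⟨2 | 1 2⟩
  P = {4,9}:  v_{4} + v_{9} = 3·v_{7}  so sig = ⟨2 | 3⟩
  P = {5,9}:  v_{5} + v_{9} = 3·v_{6}  so sig = ⟨2 | 3⟩
  P = {0,3,6}:  v_{0} + v_{3} + v_{6} = v_{5}  so sig = ⟨3 | 1⟩
  P = {1,6,7}:  v_{1} + v_{6} + v_{7} = v_{9}  so sig = ⟨3 | 1⟩
  P = {2,3,7}:  v_{2} + v_{3} + v_{7} = v_{4}  so sig = ⟨3 | 1⟩

Hence PRS(X_Σ) =
    |P|=2: 21 collections, coeffs (), (), (), (1), (1), (1), (1,1), (1,1), (1,1), (1,1), (1,1), (1,1), (1,1), (1,1,2), (1,2), (1,2), (1,2), (1,2), (1,2), (3), (3)
    |P|=3: 3 collections, coeffs (1), (1), (1)


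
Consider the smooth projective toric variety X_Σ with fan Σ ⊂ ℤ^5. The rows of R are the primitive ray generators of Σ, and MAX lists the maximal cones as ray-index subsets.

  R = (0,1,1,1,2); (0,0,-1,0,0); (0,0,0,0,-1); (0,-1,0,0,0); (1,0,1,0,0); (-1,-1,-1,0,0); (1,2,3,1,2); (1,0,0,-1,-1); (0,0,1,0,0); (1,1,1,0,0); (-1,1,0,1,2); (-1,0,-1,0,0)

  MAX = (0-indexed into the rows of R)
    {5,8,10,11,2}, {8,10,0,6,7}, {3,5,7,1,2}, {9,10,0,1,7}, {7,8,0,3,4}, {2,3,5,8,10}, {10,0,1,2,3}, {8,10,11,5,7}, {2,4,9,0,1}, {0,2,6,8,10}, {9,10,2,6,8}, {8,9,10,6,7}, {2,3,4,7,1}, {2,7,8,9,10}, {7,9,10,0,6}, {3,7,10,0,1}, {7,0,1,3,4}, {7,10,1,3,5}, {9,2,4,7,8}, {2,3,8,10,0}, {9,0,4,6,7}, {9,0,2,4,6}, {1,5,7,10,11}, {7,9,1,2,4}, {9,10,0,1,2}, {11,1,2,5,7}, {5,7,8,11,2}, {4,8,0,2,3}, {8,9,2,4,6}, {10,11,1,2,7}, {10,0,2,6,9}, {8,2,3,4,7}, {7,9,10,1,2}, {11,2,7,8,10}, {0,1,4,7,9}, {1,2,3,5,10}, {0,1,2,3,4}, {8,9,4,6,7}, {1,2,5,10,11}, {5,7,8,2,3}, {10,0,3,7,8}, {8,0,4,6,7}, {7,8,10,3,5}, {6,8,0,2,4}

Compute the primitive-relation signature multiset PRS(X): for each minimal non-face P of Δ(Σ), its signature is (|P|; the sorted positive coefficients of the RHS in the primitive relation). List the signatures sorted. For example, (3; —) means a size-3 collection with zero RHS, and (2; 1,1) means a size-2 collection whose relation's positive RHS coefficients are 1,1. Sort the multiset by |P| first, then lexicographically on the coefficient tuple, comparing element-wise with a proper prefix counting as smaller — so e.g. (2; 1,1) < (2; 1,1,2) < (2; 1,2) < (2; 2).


19 collections generate NE(X_Σ); each relation:

  • {1,8}:  v_{1} + v_{8} = 0  so sig = (2; —)
  • {4,11}:  v_{4} + v_{11} = 0  so sig = (2; —)
  • {5,9}:  v_{5} + v_{9} = 0  so sig = (2; —)
  • {0,11}:  v_{0} + v_{11} = v_{10}  so sig = (2; 1)
  • {3,9}:  v_{3} + v_{9} = v_{4}  so sig = (2; 1)
  • {3,11}:  v_{3} + v_{11} = v_{5}  so sig = (2; 1)
  • {4,5}:  v_{4} + v_{5} = v_{3}  so sig = (2; 1)
  • {4,10}:  v_{4} + v_{10} = v_{0}  so sig = (2; 1)
  • {0,5}:  v_{0} + v_{5} = v_{3} + v_{10}  so sig = (2; 1,1)
  • {1,6}:  v_{1} + v_{6} = v_{0} + v_{9}  so sig = (2; 1,1)
  • {5,6}:  v_{5} + v_{6} = v_{0} + v_{8}  so sig = (2; 1,1)
  • {3,6}:  v_{3} + v_{6} = v_{0} + v_{4} + v_{8}  so sig = (2; 1,1,1)
  • {6,11}:  v_{6} + v_{11} = v_{8} + v_{9} + v_{10}  so sig = (2; 1,1,1)
  • {9,11}:  v_{9} + v_{11} = v_{2} + v_{7} + v_{10}  so sig = (2; 1,1,1)
  • {0,2,7}:  v_{0} + v_{2} + v_{7} = v_{9}  so sig = (3; 1)
  • {0,8,9}:  v_{0} + v_{8} + v_{9} = v_{6}  so sig = (3; 1)
  • {2,6,7}:  v_{2} + v_{6} + v_{7} = v_{8} + 2·v_{9}  so sig = (3; 1,2)
  • {2,3,7,10}:  v_{2} + v_{3} + v_{7} + v_{10} = 0  so sig = (4; —)
  • {2,5,7,10}:  v_{2} + v_{5} + v_{7} + v_{10} = v_{11}  so sig = (4; 1)

Signatures (|P|; sorted positive RHS coefficients), sorted:
    (2; —)
    (2; —)
    (2; —)
    (2; 1)
    (2; 1)
    (2; 1)
    (2; 1)
    (2; 1)
    (2; 1,1)
    (2; 1,1)
    (2; 1,1)
    (2; 1,1,1)
    (2; 1,1,1)
    (2; 1,1,1)
    (3; 1)
    (3; 1)
    (3; 1,2)
    (4; —)
    (4; 1)


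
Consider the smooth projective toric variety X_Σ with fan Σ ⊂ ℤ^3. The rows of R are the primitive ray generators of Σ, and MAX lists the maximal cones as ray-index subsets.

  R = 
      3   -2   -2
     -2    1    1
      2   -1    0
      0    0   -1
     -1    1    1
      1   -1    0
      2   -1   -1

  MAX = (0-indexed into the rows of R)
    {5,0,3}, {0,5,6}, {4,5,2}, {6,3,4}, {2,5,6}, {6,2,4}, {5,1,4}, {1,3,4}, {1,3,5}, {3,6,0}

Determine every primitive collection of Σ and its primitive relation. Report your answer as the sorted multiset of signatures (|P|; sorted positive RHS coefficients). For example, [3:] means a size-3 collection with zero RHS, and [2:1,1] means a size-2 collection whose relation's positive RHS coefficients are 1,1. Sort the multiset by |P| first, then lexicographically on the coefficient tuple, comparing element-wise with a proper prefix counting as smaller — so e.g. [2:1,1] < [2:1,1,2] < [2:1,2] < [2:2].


Minimal non-faces — 9 found among 7 rays, 10 max cones:

  P={1,6}:  v_{1} + v_{6} = 0  ⟹  sig = [2:]
  P={0,4}:  v_{0} + v_{4} = v_{6}  ⟹  sig = [2:1]
  P={2,3}:  v_{2} + v_{3} = v_{6}  ⟹  sig = [2:1]
  P={0,1}:  v_{0} + v_{1} = v_{3} + v_{5}  ⟹  sig = [2:1,1]
  P={1,2}:  v_{1} + v_{2} = v_{4} + v_{5}  ⟹  sig = [2:1,1]
  P={0,2}:  v_{0} + v_{2} = v_{5} + 2·v_{6}  ⟹  sig = [2:1,2]
  P={3,4,5}:  v_{3} + v_{4} + v_{5} = 0  ⟹  sig = [3:]
  P={3,5,6}:  v_{3} + v_{5} + v_{6} = v_{0}  ⟹  sig = [3:1]
  P={4,5,6}:  v_{4} + v_{5} + v_{6} = v_{2}  ⟹  sig = [3:1]

so the primitive-relation signature multiset is
    [2:]
    [2:1]
    [2:1]
    [2:1,1]
    [2:1,1]
    [2:1,2]
    [3:]
    [3:1]
    [3:1]


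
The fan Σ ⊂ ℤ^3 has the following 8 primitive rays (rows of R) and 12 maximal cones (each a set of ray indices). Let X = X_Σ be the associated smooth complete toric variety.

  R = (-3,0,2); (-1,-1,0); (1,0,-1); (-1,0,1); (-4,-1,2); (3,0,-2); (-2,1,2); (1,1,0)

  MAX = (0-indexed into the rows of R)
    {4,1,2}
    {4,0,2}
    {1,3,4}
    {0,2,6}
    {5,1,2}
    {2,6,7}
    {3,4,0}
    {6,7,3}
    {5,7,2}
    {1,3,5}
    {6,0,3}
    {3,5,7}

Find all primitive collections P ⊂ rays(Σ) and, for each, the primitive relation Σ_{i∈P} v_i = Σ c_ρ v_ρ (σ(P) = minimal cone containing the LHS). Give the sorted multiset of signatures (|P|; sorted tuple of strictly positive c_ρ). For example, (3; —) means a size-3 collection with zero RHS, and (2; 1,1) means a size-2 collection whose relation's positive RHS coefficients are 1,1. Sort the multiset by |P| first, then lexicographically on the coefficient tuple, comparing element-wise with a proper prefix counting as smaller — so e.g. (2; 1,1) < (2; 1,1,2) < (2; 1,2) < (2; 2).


Minimal non-faces — 10 found among 8 rays, 12 max cones:

  {0,5}:  v_{0} + v_{5} = 0  so sig = (2; —)
  {1,7}:  v_{1} + v_{7} = 0  so sig = (2; —)
  {2,3}:  v_{2} + v_{3} = 0  so sig = (2; —)
  {0,1}:  v_{0} + v_{1} = v_{4}  so sig = (2; 1)
  {0,7}:  v_{0} + v_{7} = v_{6}  so sig = (2; 1)
  {1,6}:  v_{1} + v_{6} = v_{0}  so sig = (2; 1)
  {4,5}:  v_{4} + v_{5} = v_{1}  so sig = (2; 1)
  {4,7}:  v_{4} + v_{7} = v_{0}  so sig = (2; 1)
  {5,6}:  v_{5} + v_{6} = v_{7}  so sig = (2; 1)
  {4,6}:  v_{4} + v_{6} = 2·v_{0}  so sig = (2; 2)

Sorted signature multiset PRS(X):
[(2; —), (2; —), (2; —), (2; 1), (2; 1), (2; 1), (2; 1), (2; 1), (2; 1), (2; 2)]


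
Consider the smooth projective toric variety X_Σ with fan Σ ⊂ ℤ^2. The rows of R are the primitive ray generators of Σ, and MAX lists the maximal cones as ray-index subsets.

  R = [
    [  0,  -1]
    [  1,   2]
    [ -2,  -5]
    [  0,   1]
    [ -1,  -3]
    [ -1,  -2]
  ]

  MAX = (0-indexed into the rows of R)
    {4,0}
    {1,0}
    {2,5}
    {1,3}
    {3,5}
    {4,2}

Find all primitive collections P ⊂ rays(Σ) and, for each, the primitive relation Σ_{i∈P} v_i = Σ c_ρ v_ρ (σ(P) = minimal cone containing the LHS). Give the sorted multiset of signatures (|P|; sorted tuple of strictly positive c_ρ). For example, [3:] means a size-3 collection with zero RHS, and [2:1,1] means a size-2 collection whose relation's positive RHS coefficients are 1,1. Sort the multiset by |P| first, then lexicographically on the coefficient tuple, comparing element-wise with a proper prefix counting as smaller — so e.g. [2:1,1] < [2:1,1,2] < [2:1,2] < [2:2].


Minimal non-faces — 9 found among 6 rays, 6 max cones:

  • {0,3}:  v_{0} + v_{3} = 0  ⇒ sig = [2:]
  • {1,5}:  v_{1} + v_{5} = 0  ⇒ sig = [2:]
  • {0,5}:  v_{0} + v_{5} = v_{4}  ⇒ sig = [2:1]
  • {1,2}:  v_{1} + v_{2} = v_{4}  ⇒ sig = [2:1]
  • {1,4}:  v_{1} + v_{4} = v_{0}  ⇒ sig = [2:1]
  • {3,4}:  v_{3} + v_{4} = v_{5}  ⇒ sig = [2:1]
  • {4,5}:  v_{4} + v_{5} = v_{2}  ⇒ sig = [2:1]
  • {0,2}:  v_{0} + v_{2} = 2·v_{4}  ⇒ sig = [2:2]
  • {2,3}:  v_{2} + v_{3} = 2·v_{5}  ⇒ sig = [2:2]

Sorted signature multiset PRS(X):
    |P|=2: 9 collections, coeffs (), (), (1), (1), (1), (1), (1), (2), (2)


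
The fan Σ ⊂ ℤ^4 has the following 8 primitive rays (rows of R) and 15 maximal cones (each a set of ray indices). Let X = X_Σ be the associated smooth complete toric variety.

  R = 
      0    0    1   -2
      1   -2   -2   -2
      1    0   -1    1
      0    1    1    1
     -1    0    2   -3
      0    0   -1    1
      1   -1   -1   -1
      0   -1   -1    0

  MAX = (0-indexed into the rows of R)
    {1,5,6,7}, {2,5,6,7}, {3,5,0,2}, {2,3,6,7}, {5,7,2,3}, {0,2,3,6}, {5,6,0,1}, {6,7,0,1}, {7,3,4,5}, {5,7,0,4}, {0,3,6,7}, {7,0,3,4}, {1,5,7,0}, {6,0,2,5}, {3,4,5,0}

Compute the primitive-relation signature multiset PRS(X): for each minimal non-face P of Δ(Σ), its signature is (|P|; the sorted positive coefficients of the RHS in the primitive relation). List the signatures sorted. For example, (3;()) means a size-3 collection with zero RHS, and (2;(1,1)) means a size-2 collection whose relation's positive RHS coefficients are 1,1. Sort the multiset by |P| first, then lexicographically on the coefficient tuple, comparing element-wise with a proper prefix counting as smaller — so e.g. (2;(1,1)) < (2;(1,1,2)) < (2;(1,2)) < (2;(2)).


Minimal non-faces — 9 found among 8 rays, 15 max cones:

  {1,3}:  v_{1} + v_{3} = v_{6}  ⇒ sig = (2;(1))
  {2,4}:  v_{2} + v_{4} = v_{0}  ⇒ sig = (2;(1))
  {1,2}:  v_{1} + v_{2} = v_{5} + 2·v_{6}  ⇒ sig = (2;(1,2))
  {4,6}:  v_{4} + v_{6} = 2·v_{0} + v_{7}  ⇒ sig = (2;(1,2))
  {1,4}:  v_{1} + v_{4} = 3·v_{0} + v_{5} + 2·v_{7}  ⇒ sig = (2;(1,2,3))
  {0,2,7}:  v_{0} + v_{2} + v_{7} = v_{6}  ⇒ sig = (3;(1))
  {3,5,6}:  v_{3} + v_{5} + v_{6} = v_{2}  ⇒ sig = (3;(1))
  {0,3,5,7}:  v_{0} + v_{3} + v_{5} + v_{7} = 0  ⇒ sig = (4;())
  {0,5,6,7}:  v_{0} + v_{5} + v_{6} + v_{7} = v_{1}  ⇒ sig = (4;(1))

Hence PRS(X_Σ) =
[(2;(1)), (2;(1)), (2;(1,2)), (2;(1,2)), (2;(1,2,3)), (3;(1)), (3;(1)), (4;()), (4;(1))]


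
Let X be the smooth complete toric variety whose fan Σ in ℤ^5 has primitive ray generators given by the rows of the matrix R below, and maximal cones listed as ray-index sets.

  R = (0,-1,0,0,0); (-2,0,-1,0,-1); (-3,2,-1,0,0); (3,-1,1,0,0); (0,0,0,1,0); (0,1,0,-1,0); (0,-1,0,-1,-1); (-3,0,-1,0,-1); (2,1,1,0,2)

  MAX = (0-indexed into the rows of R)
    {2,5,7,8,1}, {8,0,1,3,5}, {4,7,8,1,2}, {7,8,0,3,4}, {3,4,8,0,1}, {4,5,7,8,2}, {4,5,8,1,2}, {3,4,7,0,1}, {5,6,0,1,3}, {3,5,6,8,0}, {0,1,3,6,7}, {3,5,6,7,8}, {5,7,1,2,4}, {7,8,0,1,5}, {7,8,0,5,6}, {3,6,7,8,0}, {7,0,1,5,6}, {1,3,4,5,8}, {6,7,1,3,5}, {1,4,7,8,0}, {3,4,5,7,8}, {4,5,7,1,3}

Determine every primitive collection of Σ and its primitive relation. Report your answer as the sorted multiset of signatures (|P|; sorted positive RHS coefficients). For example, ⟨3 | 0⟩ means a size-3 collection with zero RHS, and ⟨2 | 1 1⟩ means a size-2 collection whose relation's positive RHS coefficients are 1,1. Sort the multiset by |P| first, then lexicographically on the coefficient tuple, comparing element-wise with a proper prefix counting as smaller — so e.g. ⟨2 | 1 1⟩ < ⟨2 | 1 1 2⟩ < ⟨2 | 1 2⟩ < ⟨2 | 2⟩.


The 9 primitive collections of Σ (r=9, n=5):

  {2,3}:  v_{2} + v_{3} = v_{4} + v_{5}  ⇒ sig = ⟨2 | 1 1⟩
  {2,6}:  v_{2} + v_{6} = v_{5} + v_{7}  ⇒ sig = ⟨2 | 1 1⟩
  {4,6}:  v_{4} + v_{6} = v_{3} + v_{7}  ⇒ sig = ⟨2 | 1 1⟩
  {0,2}:  v_{0} + v_{2} = v_{1} + v_{7} + v_{8}  ⇒ sig = ⟨2 | 1 1 1⟩
  {0,4,5}:  v_{0} + v_{4} + v_{5} = 0  ⇒ sig = ⟨3 | 0⟩
  {1,6,8}:  v_{1} + v_{6} + v_{8} = v_{0} + v_{5}  ⇒ sig = ⟨3 | 1 1⟩
  {1,3,7,8}:  v_{1} + v_{3} + v_{7} + v_{8} = 0  ⇒ sig = ⟨4 | 0⟩
  {0,3,5,7}:  v_{0} + v_{3} + v_{5} + v_{7} = v_{6}  ⇒ sig = ⟨4 | 1⟩
  {1,4,5,7,8}:  v_{1} + v_{4} + v_{5} + v_{7} + v_{8} = v_{2}  ⇒ sig = ⟨5 | 1⟩

Sorted signature multiset PRS(X):
    ⟨2 | 1 1⟩
    ⟨2 | 1 1⟩
    ⟨2 | 1 1⟩
    ⟨2 | 1 1 1⟩
    ⟨3 | 0⟩
    ⟨3 | 1 1⟩
    ⟨4 | 0⟩
    ⟨4 | 1⟩
    ⟨5 | 1⟩


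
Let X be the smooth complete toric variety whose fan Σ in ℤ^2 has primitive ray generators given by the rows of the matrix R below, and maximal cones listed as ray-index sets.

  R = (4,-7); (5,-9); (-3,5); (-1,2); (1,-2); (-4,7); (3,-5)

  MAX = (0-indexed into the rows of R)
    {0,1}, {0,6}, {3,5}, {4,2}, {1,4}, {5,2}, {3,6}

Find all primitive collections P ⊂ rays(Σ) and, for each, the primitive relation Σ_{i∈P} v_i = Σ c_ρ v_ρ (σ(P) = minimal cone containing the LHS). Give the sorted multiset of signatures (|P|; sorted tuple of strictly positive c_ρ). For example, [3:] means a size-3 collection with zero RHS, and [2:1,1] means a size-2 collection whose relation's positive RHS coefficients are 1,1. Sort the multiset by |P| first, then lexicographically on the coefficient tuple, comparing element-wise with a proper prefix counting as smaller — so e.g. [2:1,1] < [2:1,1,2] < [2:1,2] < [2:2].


|primitive collections| = 14. Relations:

  • {0,5}:  v_{0} + v_{5} = 0  ⇒ sig = [2:]
  • {2,6}:  v_{2} + v_{6} = 0  ⇒ sig = [2:]
  • {3,4}:  v_{3} + v_{4} = 0  ⇒ sig = [2:]
  • {0,2}:  v_{0} + v_{2} = v_{4}  ⇒ sig = [2:1]
  • {0,3}:  v_{0} + v_{3} = v_{6}  ⇒ sig = [2:1]
  • {0,4}:  v_{0} + v_{4} = v_{1}  ⇒ sig = [2:1]
  • {1,3}:  v_{1} + v_{3} = v_{0}  ⇒ sig = [2:1]
  • {1,5}:  v_{1} + v_{5} = v_{4}  ⇒ sig = [2:1]
  • {2,3}:  v_{2} + v_{3} = v_{5}  ⇒ sig = [2:1]
  • {4,5}:  v_{4} + v_{5} = v_{2}  ⇒ sig = [2:1]
  • {4,6}:  v_{4} + v_{6} = v_{0}  ⇒ sig = [2:1]
  • {5,6}:  v_{5} + v_{6} = v_{3}  ⇒ sig = [2:1]
  • {1,2}:  v_{1} + v_{2} = 2·v_{4}  ⇒ sig = [2:2]
  • {1,6}:  v_{1} + v_{6} = 2·v_{0}  ⇒ sig = [2:2]

Signatures (|P|; sorted positive RHS coefficients), sorted:
    [2:]
    [2:]
    [2:]
    [2:1]
    [2:1]
    [2:1]
    [2:1]
    [2:1]
    [2:1]
    [2:1]
    [2:1]
    [2:1]
    [2:2]
    [2:2]


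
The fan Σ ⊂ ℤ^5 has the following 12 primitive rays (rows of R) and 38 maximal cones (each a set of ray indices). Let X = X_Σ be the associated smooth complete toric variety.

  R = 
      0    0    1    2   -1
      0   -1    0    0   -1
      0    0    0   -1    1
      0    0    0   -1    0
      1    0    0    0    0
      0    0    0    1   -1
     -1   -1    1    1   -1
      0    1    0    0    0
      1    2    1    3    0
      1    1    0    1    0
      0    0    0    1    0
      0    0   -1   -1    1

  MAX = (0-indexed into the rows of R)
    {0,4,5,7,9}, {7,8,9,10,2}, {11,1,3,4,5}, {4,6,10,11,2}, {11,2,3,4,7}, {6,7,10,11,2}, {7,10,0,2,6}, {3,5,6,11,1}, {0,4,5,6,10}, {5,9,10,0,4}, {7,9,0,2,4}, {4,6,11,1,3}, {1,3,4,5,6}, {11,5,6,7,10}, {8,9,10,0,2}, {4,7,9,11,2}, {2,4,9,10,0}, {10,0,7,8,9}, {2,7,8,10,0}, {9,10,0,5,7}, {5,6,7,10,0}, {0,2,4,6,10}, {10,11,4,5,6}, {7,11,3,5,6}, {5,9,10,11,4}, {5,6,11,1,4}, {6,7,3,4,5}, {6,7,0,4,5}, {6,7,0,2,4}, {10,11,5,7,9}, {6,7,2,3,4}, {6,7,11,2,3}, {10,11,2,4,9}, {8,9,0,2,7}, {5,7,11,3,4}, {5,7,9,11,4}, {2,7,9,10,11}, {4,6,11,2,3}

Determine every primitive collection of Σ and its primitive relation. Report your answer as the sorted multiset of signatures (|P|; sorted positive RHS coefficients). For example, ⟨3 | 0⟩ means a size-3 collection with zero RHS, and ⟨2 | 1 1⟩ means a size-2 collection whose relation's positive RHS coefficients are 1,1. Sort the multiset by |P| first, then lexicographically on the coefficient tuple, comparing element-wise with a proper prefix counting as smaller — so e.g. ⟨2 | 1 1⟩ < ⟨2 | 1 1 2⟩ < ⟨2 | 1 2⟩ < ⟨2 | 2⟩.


Δ(Σ) — 12 vertices, 21 min non-faces:

  P={2,5}:  v_{2} + v_{5} = 0  →  sig = ⟨2 | 0⟩
  P={3,10}:  v_{3} + v_{10} = 0  →  sig = ⟨2 | 0⟩
  P={0,11}:  v_{0} + v_{11} = v_{10}  →  sig = ⟨2 | 1⟩
  P={6,9}:  v_{6} + v_{9} = v_{0}  →  sig = ⟨2 | 1⟩
  P={1,7}:  v_{1} + v_{7} = v_{3} + v_{5}  →  sig = ⟨2 | 1 1⟩
  P={1,8}:  v_{1} + v_{8} = v_{0} + v_{9}  →  sig = ⟨2 | 1 1⟩
  P={1,9}:  v_{1} + v_{9} = v_{4} + v_{5}  →  sig = ⟨2 | 1 1⟩
  P={3,9}:  v_{3} + v_{9} = v_{4} + v_{7}  →  sig = ⟨2 | 1 1⟩
  P={0,1}:  v_{0} + v_{1} = v_{4} + v_{5} + v_{6}  →  sig = ⟨2 | 1 1 1⟩
  P={0,3}:  v_{0} + v_{3} = v_{4} + v_{6} + v_{7}  →  sig = ⟨2 | 1 1 1⟩
  P={1,2}:  v_{1} + v_{2} = v_{3} + v_{4} + v_{6} + v_{11}  →  sig = ⟨2 | 1 1 1 1⟩
  P={1,10}:  v_{1} + v_{10} = v_{4} + v_{5} + v_{6} + v_{11}  →  sig = ⟨2 | 1 1 1 1⟩
  P={3,8}:  v_{3} + v_{8} = v_{0} + v_{2} + v_{7} + v_{9}  →  sig = ⟨2 | 1 1 1 1⟩
  P={5,8}:  v_{5} + v_{8} = v_{0} + v_{7} + v_{9} + v_{10}  →  sig = ⟨2 | 1 1 1 1⟩
  P={6,8}:  v_{6} + v_{8} = 2·v_{0} + v_{2} + v_{7} + v_{10}  →  sig = ⟨2 | 1 1 1 2⟩
  P={8,11}:  v_{8} + v_{11} = v_{2} + v_{7} + v_{9} + 2·v_{10}  →  sig = ⟨2 | 1 1 1 2⟩
  P={4,8}:  v_{4} + v_{8} = v_{0} + v_{2} + 2·v_{9}  →  sig = ⟨2 | 1 1 2⟩
  P={4,7,10}:  v_{4} + v_{7} + v_{10} = v_{9}  →  sig = ⟨3 | 1⟩
  P={4,6,7,11}:  v_{4} + v_{6} + v_{7} + v_{11} = 0  →  sig = ⟨4 | 0⟩
  P={0,2,7,9,10}:  v_{0} + v_{2} + v_{7} + v_{9} + v_{10} = v_{8}  →  sig = ⟨5 | 1⟩
  P={3,4,5,6,11}:  v_{3} + v_{4} + v_{5} + v_{6} + v_{11} = v_{1}  →  sig = ⟨5 | 1⟩

Sorted signature multiset PRS(X):
{ ⟨2 | 0⟩ ×2,  ⟨2 | 1⟩ ×2,  ⟨2 | 1 1⟩ ×4,  ⟨2 | 1 1 1⟩ ×2,  ⟨2 | 1 1 1 1⟩ ×4,  ⟨2 | 1 1 1 2⟩ ×2,  ⟨2 | 1 1 2⟩,  ⟨3 | 1⟩,  ⟨4 | 0⟩,  ⟨5 | 1⟩ ×2 }


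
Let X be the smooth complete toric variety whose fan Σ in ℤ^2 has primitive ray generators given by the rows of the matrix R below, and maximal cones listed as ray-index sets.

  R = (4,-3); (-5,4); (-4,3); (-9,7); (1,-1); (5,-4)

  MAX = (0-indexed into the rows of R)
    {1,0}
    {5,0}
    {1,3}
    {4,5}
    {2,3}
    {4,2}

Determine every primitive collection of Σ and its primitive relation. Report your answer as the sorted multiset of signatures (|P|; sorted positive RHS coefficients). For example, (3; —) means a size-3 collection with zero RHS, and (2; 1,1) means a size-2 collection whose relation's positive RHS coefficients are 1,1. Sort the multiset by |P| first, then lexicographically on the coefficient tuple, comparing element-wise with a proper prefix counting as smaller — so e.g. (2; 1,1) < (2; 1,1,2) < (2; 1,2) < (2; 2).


Minimal non-faces — 9 found among 6 rays, 6 max cones:

  • {0,2}:  v_{0} + v_{2} = 0 — sig = (2; —)
  • {1,5}:  v_{1} + v_{5} = 0 — sig = (2; —)
  • {0,3}:  v_{0} + v_{3} = v_{1} — sig = (2; 1)
  • {0,4}:  v_{0} + v_{4} = v_{5} — sig = (2; 1)
  • {1,2}:  v_{1} + v_{2} = v_{3} — sig = (2; 1)
  • {1,4}:  v_{1} + v_{4} = v_{2} — sig = (2; 1)
  • {2,5}:  v_{2} + v_{5} = v_{4} — sig = (2; 1)
  • {3,5}:  v_{3} + v_{5} = v_{2} — sig = (2; 1)
  • {3,4}:  v_{3} + v_{4} = 2·v_{2} — sig = (2; 2)

Signatures (|P|; sorted positive RHS coefficients), sorted:
{ (2; —) ×2,  (2; 1) ×6,  (2; 2) }


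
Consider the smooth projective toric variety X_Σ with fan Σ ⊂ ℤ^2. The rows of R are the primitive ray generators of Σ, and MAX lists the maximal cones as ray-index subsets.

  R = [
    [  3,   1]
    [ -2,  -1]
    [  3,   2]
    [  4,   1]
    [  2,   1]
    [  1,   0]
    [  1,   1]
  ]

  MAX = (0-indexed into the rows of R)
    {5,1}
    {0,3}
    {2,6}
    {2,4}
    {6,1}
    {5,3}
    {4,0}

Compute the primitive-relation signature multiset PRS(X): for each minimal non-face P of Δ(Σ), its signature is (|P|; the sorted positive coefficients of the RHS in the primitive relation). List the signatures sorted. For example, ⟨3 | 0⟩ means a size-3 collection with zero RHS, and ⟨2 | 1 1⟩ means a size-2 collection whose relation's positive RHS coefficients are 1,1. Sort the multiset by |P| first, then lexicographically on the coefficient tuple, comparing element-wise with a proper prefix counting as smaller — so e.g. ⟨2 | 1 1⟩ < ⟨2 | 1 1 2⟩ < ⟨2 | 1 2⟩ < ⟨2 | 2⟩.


14 minimal non-faces of Δ(Σ) (on 7 rays):

  {1,4}:  v_{1} + v_{4} = 0  →  sig = ⟨2 | 0⟩
  {0,1}:  v_{0} + v_{1} = v_{5}  →  sig = ⟨2 | 1⟩
  {0,5}:  v_{0} + v_{5} = v_{3}  →  sig = ⟨2 | 1⟩
  {1,2}:  v_{1} + v_{2} = v_{6}  →  sig = ⟨2 | 1⟩
  {4,5}:  v_{4} + v_{5} = v_{0}  →  sig = ⟨2 | 1⟩
  {4,6}:  v_{4} + v_{6} = v_{2}  →  sig = ⟨2 | 1⟩
  {5,6}:  v_{5} + v_{6} = v_{4}  →  sig = ⟨2 | 1⟩
  {3,6}:  v_{3} + v_{6} = v_{0} + v_{4}  →  sig = ⟨2 | 1 1⟩
  {2,3}:  v_{2} + v_{3} = v_{0} + 2·v_{4}  →  sig = ⟨2 | 1 2⟩
  {0,6}:  v_{0} + v_{6} = 2·v_{4}  →  sig = ⟨2 | 2⟩
  {1,3}:  v_{1} + v_{3} = 2·v_{5}  →  sig = ⟨2 | 2⟩
  {2,5}:  v_{2} + v_{5} = 2·v_{4}  →  sig = ⟨2 | 2⟩
  {3,4}:  v_{3} + v_{4} = 2·v_{0}  →  sig = ⟨2 | 2⟩
  {0,2}:  v_{0} + v_{2} = 3·v_{4}  →  sig = ⟨2 | 3⟩

Hence PRS(X_Σ) =
[⟨2 | 0⟩, ⟨2 | 1⟩, ⟨2 | 1⟩, ⟨2 | 1⟩, ⟨2 | 1⟩, ⟨2 | 1⟩, ⟨2 | 1⟩, ⟨2 | 1 1⟩, ⟨2 | 1 2⟩, ⟨2 | 2⟩, ⟨2 | 2⟩, ⟨2 | 2⟩, ⟨2 | 2⟩, ⟨2 | 3⟩]


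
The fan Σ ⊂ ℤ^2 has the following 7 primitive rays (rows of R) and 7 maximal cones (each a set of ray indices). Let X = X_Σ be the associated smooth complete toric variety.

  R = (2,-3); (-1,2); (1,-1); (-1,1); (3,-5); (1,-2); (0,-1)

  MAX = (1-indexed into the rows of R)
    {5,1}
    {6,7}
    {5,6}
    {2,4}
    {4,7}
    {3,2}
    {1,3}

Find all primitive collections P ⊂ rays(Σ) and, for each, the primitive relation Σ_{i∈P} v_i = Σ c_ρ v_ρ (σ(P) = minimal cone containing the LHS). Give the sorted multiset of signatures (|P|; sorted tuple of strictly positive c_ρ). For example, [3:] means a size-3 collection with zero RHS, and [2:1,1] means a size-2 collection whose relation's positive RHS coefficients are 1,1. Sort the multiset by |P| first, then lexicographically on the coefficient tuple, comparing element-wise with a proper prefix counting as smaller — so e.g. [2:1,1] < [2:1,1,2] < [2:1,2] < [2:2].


Minimal non-faces — 14 found among 7 rays, 7 max cones:

  {2,6}:  v_{2} + v_{6} = 0 ; sig = [2:]
  {3,4}:  v_{3} + v_{4} = 0 ; sig = [2:]
  {1,2}:  v_{1} + v_{2} = v_{3} ; sig = [2:1]
  {1,4}:  v_{1} + v_{4} = v_{6} ; sig = [2:1]
  {1,6}:  v_{1} + v_{6} = v_{5} ; sig = [2:1]
  {2,5}:  v_{2} + v_{5} = v_{1} ; sig = [2:1]
  {2,7}:  v_{2} + v_{7} = v_{4} ; sig = [2:1]
  {3,6}:  v_{3} + v_{6} = v_{1} ; sig = [2:1]
  {3,7}:  v_{3} + v_{7} = v_{6} ; sig = [2:1]
  {4,6}:  v_{4} + v_{6} = v_{7} ; sig = [2:1]
  {1,7}:  v_{1} + v_{7} = 2·v_{6} ; sig = [2:2]
  {3,5}:  v_{3} + v_{5} = 2·v_{1} ; sig = [2:2]
  {4,5}:  v_{4} + v_{5} = 2·v_{6} ; sig = [2:2]
  {5,7}:  v_{5} + v_{7} = 3·v_{6} ; sig = [2:3]

so the primitive-relation signature multiset is
[[2:], [2:], [2:1], [2:1], [2:1], [2:1], [2:1], [2:1], [2:1], [2:1], [2:2], [2:2], [2:2], [2:3]]


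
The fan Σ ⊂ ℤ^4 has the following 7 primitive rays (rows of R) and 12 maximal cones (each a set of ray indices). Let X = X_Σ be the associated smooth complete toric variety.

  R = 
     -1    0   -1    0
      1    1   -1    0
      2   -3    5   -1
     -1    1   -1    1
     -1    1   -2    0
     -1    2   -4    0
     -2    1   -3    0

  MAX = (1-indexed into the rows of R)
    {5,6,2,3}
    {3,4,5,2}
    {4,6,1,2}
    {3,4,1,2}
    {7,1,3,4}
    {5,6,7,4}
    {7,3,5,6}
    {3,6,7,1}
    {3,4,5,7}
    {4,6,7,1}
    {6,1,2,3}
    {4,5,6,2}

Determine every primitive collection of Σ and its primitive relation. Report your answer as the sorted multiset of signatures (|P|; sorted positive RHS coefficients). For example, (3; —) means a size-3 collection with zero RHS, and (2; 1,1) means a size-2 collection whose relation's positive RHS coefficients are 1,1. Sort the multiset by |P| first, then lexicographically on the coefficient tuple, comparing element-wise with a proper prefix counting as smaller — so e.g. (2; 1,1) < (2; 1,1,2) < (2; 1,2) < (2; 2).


Σ has 3 primitive collections:

  P={1,5}:  v_{1} + v_{5} = v_{7} ; sig = (2; 1)
  P={2,7}:  v_{2} + v_{7} = v_{6} ; sig = (2; 1)
  P={3,4,6}:  v_{3} + v_{4} + v_{6} = 0 ; sig = (3; —)

so the primitive-relation signature multiset is
    |P|=2: 2 collections, coeffs (1), (1)
    |P|=3: 1 collection, coeffs ()
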